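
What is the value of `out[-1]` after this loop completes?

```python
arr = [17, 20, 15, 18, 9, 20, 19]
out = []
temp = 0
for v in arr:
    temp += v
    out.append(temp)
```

Cumulative sum ends at 118
`out` takes the values: [] → [17] → [17, 37] → [17, 37, 52] → [17, 37, 52, 70] → [17, 37, 52, 70, 79] → [17, 37, 52, 70, 79, 99] → [17, 37, 52, 70, 79, 99, 118]
So `out[-1]` = 118

Answer: 118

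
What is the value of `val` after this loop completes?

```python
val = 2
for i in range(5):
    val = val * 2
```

Multiply by 2, 5 times: 2 * 2^5 = 64
`val` takes the values: 2 → 4 → 8 → 16 → 32 → 64

Answer: 64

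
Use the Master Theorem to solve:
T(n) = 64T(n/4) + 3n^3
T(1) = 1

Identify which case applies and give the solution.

a=64, b=4, f(n)=3n^3. log_4(64) = 3. Since c=3 = 3, Case 2 applies: T(n) = Θ(n^log_b(a) · log n) = O(n^3 log n).

Answer: O(n^3 log n) - Case 2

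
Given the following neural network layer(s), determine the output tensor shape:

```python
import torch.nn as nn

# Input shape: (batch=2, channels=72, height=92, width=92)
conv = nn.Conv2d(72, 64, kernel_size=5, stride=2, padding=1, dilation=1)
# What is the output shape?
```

Input: (2, 72, 92, 92) -> Output: (2, 64, 45, 45)

Answer: (2, 64, 45, 45)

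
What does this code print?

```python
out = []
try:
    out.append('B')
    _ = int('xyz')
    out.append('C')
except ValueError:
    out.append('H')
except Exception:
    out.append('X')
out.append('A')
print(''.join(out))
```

Execution trace: 'B' (try body) → 'H' (except ValueError) → 'A' (after the try/except). Output: BHA

Answer: BHA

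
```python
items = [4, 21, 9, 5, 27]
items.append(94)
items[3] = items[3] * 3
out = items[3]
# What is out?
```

Trace:
`items = [4, 21, 9, 5, 27]` → items = [4, 21, 9, 5, 27]
`items.append(94)` → items = [4, 21, 9, 5, 27, 94]
`items[3] = items[3] * 3` → items = [4, 21, 9, 15, 27, 94]
`out = items[3]` → out = 15
So out = 15

Answer: 15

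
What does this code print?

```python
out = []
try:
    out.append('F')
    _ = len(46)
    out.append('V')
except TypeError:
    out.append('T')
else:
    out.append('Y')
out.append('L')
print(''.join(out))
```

Execution trace: 'F' (try body) → 'T' (except TypeError) → 'L' (after the try/except). Output: FTL

Answer: FTL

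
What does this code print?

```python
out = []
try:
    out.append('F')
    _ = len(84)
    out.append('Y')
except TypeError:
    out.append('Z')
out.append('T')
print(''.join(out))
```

Execution trace: 'F' (try body) → 'Z' (except TypeError) → 'T' (after the try/except). Output: FZT

Answer: FZT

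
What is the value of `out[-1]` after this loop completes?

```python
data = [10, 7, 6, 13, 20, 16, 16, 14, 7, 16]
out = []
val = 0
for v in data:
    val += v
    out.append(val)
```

Cumulative sum ends at 125
`out` takes the values: [] → [10] → [10, 17] → [10, 17, 23] → [10, 17, 23, 36] → [10, 17, 23, 36, 56] → [10, 17, 23, 36, 56, 72] → [10, 17, 23, 36, 56, 72, 88] → [10, 17, 23, 36, 56, 72, 88, 102] → [10, 17, 23, 36, 56, 72, 88, 102, 109] → [10, 17, 23, 36, 56, 72, 88, 102, 109, 125]
So `out[-1]` = 125

Answer: 125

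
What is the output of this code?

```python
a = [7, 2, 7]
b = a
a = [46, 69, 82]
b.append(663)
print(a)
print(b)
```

Key concept: rebinding vs mutation: a is rebound to a new list, b still points at the original.
Step by step:
`a = [7, 2, 7]` → a = [7, 2, 7]
`b = a` → b = [7, 2, 7] (same object as a)
`a = [46, 69, 82]` → a = [46, 69, 82]
`b.append(663)` → b = [7, 2, 7, 663]
`print(a)` → prints [46, 69, 82]
`print(b)` → prints [7, 2, 7, 663]

Answer:
[46, 69, 82]
[7, 2, 7, 663]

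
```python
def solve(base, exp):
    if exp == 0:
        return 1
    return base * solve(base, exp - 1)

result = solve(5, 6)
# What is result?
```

solve(5, 6) = 5 * 5 * 5 * 5 * 5 * 5 = 15625

Answer: 15625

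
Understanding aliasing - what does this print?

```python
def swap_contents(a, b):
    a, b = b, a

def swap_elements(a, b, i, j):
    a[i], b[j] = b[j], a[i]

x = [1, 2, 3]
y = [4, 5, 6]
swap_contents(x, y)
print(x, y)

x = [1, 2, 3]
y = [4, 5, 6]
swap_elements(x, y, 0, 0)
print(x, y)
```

Key concept: parameter rebinding vs mutation.
Step by step:
`x = [1, 2, 3]` → x = [1, 2, 3]
`y = [4, 5, 6]` → y = [4, 5, 6]
`swap_contents(x, y)` → no visible change to tracked variables
`print(x, y)` → prints [1, 2, 3] [4, 5, 6]
`x = [1, 2, 3]` → x = [1, 2, 3]
`y = [4, 5, 6]` → y = [4, 5, 6]
`swap_elements(x, y, 0, 0)` → x = [4, 2, 3]; y = [1, 5, 6]
`print(x, y)` → prints [4, 2, 3] [1, 5, 6]

Answer:
[1, 2, 3] [4, 5, 6]
[4, 2, 3] [1, 5, 6]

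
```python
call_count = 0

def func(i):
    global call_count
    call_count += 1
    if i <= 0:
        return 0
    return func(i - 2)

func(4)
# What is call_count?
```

Linear recursion stepping by 2: 3 calls from i=4 down to ≤0.

Answer: 3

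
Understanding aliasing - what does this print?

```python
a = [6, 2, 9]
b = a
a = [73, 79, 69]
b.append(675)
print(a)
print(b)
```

Key concept: rebinding vs mutation: a is rebound to a new list, b still points at the original.
Step by step:
`a = [6, 2, 9]` → a = [6, 2, 9]
`b = a` → b = [6, 2, 9] (same object as a)
`a = [73, 79, 69]` → a = [73, 79, 69]
`b.append(675)` → b = [6, 2, 9, 675]
`print(a)` → prints [73, 79, 69]
`print(b)` → prints [6, 2, 9, 675]

Answer:
[73, 79, 69]
[6, 2, 9, 675]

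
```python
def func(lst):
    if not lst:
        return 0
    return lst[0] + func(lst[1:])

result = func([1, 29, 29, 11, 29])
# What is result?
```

1 + 29 + 29 + 11 + 29 + 0 = 99

Answer: 99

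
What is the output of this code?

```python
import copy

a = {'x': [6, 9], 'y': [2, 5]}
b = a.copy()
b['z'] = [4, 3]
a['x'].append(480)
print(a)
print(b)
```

Key concept: shallow copy of dict with mutable values.
Step by step:
`a = {'x': [6, 9], 'y': [2, 5]}` → a = {'x': [6, 9], 'y': [2, 5]}
`b = a.copy()` → b = {'x': [6, 9], 'y': [2, 5]}
`b['z'] = [4, 3]` → b = {'x': [6, 9], 'y': [2, 5], 'z': [4, 3]}
`a['x'].append(480)` → a = {'x': [6, 9, 480], 'y': [2, 5]}; b = {'x': [6, 9, 480], 'y': [2, 5], 'z': [4, 3]}
`print(a)` → prints {'x': [6, 9, 480], 'y': [2, 5]}
`print(b)` → prints {'x': [6, 9, 480], 'y': [2, 5], 'z': [4, 3]}

Answer:
{'x': [6, 9, 480], 'y': [2, 5]}
{'x': [6, 9, 480], 'y': [2, 5], 'z': [4, 3]}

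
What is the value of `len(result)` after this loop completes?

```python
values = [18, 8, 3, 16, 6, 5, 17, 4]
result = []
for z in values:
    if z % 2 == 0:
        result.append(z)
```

Count even numbers in [18, 8, 3, 16, 6, 5, 17, 4]
`result` takes the values: [] → [18] → [18, 8] → [18, 8, 16] → [18, 8, 16, 6] → [18, 8, 16, 6, 4]
So `len(result)` = 5

Answer: 5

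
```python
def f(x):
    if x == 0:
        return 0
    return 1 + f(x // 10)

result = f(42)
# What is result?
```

Count of digits of 42: 2

Answer: 2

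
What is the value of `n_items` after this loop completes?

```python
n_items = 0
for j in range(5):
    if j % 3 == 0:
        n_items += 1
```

Count numbers divisible by 3 in range(5)
`n_items` takes the values: 0 → 1 → 2

Answer: 2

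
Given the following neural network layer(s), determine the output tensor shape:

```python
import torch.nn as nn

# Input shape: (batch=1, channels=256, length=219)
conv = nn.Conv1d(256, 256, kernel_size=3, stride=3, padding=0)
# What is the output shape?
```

Input: (1, 256, 219) -> Output: (1, 256, 73)

Answer: (1, 256, 73)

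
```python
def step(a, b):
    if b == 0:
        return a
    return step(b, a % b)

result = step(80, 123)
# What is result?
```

step(80, 123) -> step(123, 80) -> step(80, 43) -> step(43, 37) -> step(37, 6) -> step(6, 1) -> step(1, 0) -> 1

Answer: 1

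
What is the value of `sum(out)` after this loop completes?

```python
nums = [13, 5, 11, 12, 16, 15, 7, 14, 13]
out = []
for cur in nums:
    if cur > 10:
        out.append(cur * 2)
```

Sum of doubled values > 10
`out` takes the values: [] → [26] → [26, 22] → [26, 22, 24] → [26, 22, 24, 32] → [26, 22, 24, 32, 30] → [26, 22, 24, 32, 30, 28] → [26, 22, 24, 32, 30, 28, 26]
So `sum(out)` = 188

Answer: 188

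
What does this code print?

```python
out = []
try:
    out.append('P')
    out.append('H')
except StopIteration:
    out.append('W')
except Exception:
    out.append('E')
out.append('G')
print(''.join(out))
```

Execution trace: 'P' (try body) → 'H' (try body, no exception) → 'G' (after the try/except). Output: PHG

Answer: PHG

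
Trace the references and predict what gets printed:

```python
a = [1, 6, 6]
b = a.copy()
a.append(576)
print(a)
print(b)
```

Key concept: list.copy() creates independent copy.
Step by step:
`a = [1, 6, 6]` → a = [1, 6, 6]
`b = a.copy()` → b = [1, 6, 6]
`a.append(576)` → a = [1, 6, 6, 576]
`print(a)` → prints [1, 6, 6, 576]
`print(b)` → prints [1, 6, 6]

Answer:
[1, 6, 6, 576]
[1, 6, 6]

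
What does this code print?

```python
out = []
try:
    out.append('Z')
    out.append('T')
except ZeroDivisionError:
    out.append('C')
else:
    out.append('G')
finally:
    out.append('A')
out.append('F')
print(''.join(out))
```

Execution trace: 'Z' (try body) → 'T' (try body, no exception) → 'G' (else) → 'A' (finally) → 'F' (after the try/except). Output: ZTGAF

Answer: ZTGAF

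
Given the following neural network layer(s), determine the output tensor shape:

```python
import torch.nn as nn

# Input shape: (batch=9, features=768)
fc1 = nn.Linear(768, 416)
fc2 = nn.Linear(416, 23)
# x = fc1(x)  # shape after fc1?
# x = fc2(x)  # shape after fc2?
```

Input: (9, 768) -> after fc1: (9, 416) -> Output: (9, 23)

Answer: (9, 23)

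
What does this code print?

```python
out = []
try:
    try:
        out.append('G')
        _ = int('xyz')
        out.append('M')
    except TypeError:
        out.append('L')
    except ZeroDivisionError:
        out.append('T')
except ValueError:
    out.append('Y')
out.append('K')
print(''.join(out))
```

Execution trace: 'G' (try body) → 'Y' (outer except ValueError) → 'K' (after the try/except). Output: GYK

Answer: GYK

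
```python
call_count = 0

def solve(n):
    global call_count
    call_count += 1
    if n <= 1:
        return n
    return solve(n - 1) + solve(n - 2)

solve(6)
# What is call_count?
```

Calls(n) = 1 + Calls(n-1) + Calls(n-2); Calls(0)=Calls(1)=1. For n=6 this gives 25.

Answer: 25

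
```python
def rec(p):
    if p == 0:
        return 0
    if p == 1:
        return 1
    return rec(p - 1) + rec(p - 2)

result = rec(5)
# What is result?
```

Build up from base cases: rec(0)=0, rec(1)=1, rec(2)=1, rec(3)=2, rec(4)=3, rec(5)=5

Answer: 5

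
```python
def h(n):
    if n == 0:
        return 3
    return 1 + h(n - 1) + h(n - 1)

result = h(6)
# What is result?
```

h(n) = 1 + 2·h(n-1), h(0)=3. Closed form: (3+1)·2^6 - 1 = 255.

Answer: 255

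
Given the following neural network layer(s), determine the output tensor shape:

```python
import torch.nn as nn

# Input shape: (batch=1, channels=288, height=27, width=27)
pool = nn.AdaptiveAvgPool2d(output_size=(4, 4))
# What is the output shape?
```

Input: (1, 288, 27, 27) -> Output: (1, 288, 4, 4)

Answer: (1, 288, 4, 4)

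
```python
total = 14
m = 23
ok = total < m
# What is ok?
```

Trace:
`total = 14` → total = 14
`m = 23` → m = 23
`ok = total < m` → ok = True
So ok = True

Answer: True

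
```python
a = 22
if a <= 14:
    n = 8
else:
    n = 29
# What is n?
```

Trace:
`a = 22` → a = 22
`if a <= 14: ...` → a <= 14 is False, take else branch → n = 29
So n = 29

Answer: 29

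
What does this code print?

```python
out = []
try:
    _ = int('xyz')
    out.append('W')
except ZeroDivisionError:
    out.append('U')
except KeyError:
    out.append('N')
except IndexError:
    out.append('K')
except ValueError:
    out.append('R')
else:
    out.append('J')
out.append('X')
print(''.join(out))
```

Execution trace: 'R' (except ValueError) → 'X' (after the try/except). Output: RX

Answer: RX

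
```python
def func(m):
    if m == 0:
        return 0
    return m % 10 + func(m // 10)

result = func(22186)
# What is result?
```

Sum of digits of 22186: 6 + 8 + 1 + 2 + 2 = 19

Answer: 19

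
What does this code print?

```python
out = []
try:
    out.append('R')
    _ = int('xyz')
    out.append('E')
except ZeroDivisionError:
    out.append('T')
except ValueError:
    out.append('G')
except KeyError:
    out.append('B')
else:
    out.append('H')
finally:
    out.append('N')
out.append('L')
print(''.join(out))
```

Execution trace: 'R' (try body) → 'G' (except ValueError) → 'N' (finally) → 'L' (after the try/except). Output: RGNL

Answer: RGNL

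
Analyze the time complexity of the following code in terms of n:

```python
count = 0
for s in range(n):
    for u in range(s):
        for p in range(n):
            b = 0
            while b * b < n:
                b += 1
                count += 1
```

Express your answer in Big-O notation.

Each loop level contributes: n × n × n × √n. Multiplying the contributions gives O(n^3√n).

Answer: O(n^3√n)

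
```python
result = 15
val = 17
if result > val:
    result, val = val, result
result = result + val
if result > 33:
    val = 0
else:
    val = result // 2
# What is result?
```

Trace:
`result = 15` → result = 15
`val = 17` → val = 17
`if result > val: ...` → result > val is False → no variable changes
`result = result + val` → result = 32
`if result > 33: ...` → result > 33 is False, take else branch → val = 16
So result = 32

Answer: 32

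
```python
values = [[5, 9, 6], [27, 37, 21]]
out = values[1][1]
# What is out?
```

Trace:
`values = [[5, 9, 6], [27, 37, 21]]` → values = [[5, 9, 6], [27, 37, 21]]
`out = values[1][1]` → out = 37
So out = 37

Answer: 37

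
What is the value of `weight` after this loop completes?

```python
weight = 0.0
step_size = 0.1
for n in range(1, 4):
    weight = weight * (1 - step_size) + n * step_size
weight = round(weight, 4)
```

Moving average with lr=0.1
`weight` takes the values: 0.0 → 0.1 → 0.29 → 0.561

Answer: 0.561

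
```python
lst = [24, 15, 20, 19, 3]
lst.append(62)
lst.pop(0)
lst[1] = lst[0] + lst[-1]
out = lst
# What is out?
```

Trace:
`lst = [24, 15, 20, 19, 3]` → lst = [24, 15, 20, 19, 3]
`lst.append(62)` → lst = [24, 15, 20, 19, 3, 62]
`lst.pop(0)` → lst = [15, 20, 19, 3, 62]
`lst[1] = lst[0] + lst[-1]` → lst = [15, 77, 19, 3, 62]
`out = lst` → out = [15, 77, 19, 3, 62]
So out = [15, 77, 19, 3, 62]

Answer: [15, 77, 19, 3, 62]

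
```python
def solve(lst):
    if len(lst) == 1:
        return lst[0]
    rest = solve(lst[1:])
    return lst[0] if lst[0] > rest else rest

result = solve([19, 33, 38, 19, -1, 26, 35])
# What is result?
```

Recursive max over [19, 33, 38, 19, -1, 26, 35] = 38

Answer: 38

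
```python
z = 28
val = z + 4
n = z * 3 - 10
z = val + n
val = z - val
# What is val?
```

Trace:
`z = 28` → z = 28
`val = z + 4` → val = 32
`n = z * 3 - 10` → n = 74
`z = val + n` → z = 106
`val = z - val` → val = 74
So val = 74

Answer: 74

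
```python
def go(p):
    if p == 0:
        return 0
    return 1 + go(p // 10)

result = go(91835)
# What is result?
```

Count of digits of 91835: 5

Answer: 5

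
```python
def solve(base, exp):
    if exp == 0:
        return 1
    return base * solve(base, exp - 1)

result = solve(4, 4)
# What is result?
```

solve(4, 4) = 4 * 4 * 4 * 4 = 256

Answer: 256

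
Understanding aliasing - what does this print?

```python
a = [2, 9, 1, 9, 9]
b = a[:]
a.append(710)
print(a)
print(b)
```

Key concept: slice [:] creates copy.
Step by step:
`a = [2, 9, 1, 9, 9]` → a = [2, 9, 1, 9, 9]
`b = a[:]` → b = [2, 9, 1, 9, 9]
`a.append(710)` → a = [2, 9, 1, 9, 9, 710]
`print(a)` → prints [2, 9, 1, 9, 9, 710]
`print(b)` → prints [2, 9, 1, 9, 9]

Answer:
[2, 9, 1, 9, 9, 710]
[2, 9, 1, 9, 9]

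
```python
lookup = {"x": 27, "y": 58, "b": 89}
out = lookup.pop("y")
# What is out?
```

Trace:
`lookup = {"x": 27, "y": 58, "b": 89}` → lookup = {'x': 27, 'y': 58, 'b': 89}
`out = lookup.pop("y")` → lookup = {'x': 27, 'b': 89}; out = 58
So out = 58

Answer: 58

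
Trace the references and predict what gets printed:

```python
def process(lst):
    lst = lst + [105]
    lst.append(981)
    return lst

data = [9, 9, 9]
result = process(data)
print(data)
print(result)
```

Key concept: rebinding parameter vs mutation.
Step by step:
`data = [9, 9, 9]` → data = [9, 9, 9]
`result = process(data)` → result = [9, 9, 9, 105, 981]
`print(data)` → prints [9, 9, 9]
`print(result)` → prints [9, 9, 9, 105, 981]

Answer:
[9, 9, 9]
[9, 9, 9, 105, 981]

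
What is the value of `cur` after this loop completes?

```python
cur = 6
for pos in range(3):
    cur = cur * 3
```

Multiply by 3, 3 times: 6 * 3^3 = 162
`cur` takes the values: 6 → 18 → 54 → 162

Answer: 162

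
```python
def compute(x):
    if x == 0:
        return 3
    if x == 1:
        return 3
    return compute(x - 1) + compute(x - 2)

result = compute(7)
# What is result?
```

Build up from base cases: compute(0)=3, compute(1)=3, compute(2)=6, compute(3)=9, compute(4)=15, compute(5)=24, compute(6)=39, ..., compute(7)=63

Answer: 63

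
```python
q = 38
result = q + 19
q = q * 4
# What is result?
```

Trace:
`q = 38` → q = 38
`result = q + 19` → result = 57
`q = q * 4` → q = 152
So result = 57

Answer: 57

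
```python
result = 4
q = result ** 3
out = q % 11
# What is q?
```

Trace:
`result = 4` → result = 4
`q = result ** 3` → q = 64
`out = q % 11` → out = 9
So q = 64

Answer: 64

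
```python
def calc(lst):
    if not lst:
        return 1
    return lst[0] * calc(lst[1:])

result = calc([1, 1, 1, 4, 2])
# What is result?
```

Product over [1, 1, 1, 4, 2] = 1 * 1 * 1 * 4 * 2 = 8

Answer: 8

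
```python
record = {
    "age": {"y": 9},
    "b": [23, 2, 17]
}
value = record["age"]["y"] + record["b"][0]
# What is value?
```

Trace:
`record = { ...` → record = {'age': {'y': 9}, 'b': [23, 2, 17]}
`value = record["age"]["y"] + record["b"][0]` → value = 32
So value = 32

Answer: 32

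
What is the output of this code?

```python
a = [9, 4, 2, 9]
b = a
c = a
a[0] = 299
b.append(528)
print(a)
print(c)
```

Key concept: multiple aliases.
Step by step:
`a = [9, 4, 2, 9]` → a = [9, 4, 2, 9]
`b = a` → b = [9, 4, 2, 9] (same object as a)
`c = a` → c = [9, 4, 2, 9] (same object as a, b)
`a[0] = 299` → a = [299, 4, 2, 9] (same object as b, c); b = [299, 4, 2, 9] (same object as a, c); c = [299, 4, 2, 9] (same object as a, b)
`b.append(528)` → a = [299, 4, 2, 9, 528] (same object as b, c); b = [299, 4, 2, 9, 528] (same object as a, c); c = [299, 4, 2, 9, 528] (same object as a, b)
`print(a)` → prints [299, 4, 2, 9, 528]
`print(c)` → prints [299, 4, 2, 9, 528]

Answer:
[299, 4, 2, 9, 528]
[299, 4, 2, 9, 528]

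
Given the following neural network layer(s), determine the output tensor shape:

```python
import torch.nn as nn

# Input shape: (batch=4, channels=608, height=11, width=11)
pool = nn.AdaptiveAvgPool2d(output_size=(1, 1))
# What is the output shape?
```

Input: (4, 608, 11, 11) -> Output: (4, 608, 1, 1)

Answer: (4, 608, 1, 1)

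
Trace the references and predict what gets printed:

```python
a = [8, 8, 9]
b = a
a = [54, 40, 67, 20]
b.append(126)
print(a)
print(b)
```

Key concept: rebinding vs mutation: a is rebound to a new list, b still points at the original.
Step by step:
`a = [8, 8, 9]` → a = [8, 8, 9]
`b = a` → b = [8, 8, 9] (same object as a)
`a = [54, 40, 67, 20]` → a = [54, 40, 67, 20]
`b.append(126)` → b = [8, 8, 9, 126]
`print(a)` → prints [54, 40, 67, 20]
`print(b)` → prints [8, 8, 9, 126]

Answer:
[54, 40, 67, 20]
[8, 8, 9, 126]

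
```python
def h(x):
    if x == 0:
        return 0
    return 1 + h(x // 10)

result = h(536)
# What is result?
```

Count of digits of 536: 3

Answer: 3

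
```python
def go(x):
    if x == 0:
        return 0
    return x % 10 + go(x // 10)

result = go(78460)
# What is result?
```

Sum of digits of 78460: 0 + 6 + 4 + 8 + 7 = 25

Answer: 25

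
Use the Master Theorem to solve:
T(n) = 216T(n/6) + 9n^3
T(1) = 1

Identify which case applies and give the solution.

a=216, b=6, f(n)=9n^3. log_6(216) = 3. Since c=3 = 3, Case 2 applies: T(n) = Θ(n^log_b(a) · log n) = O(n^3 log n).

Answer: O(n^3 log n) - Case 2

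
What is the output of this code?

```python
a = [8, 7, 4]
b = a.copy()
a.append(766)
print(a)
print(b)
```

Key concept: list.copy() creates independent copy.
Step by step:
`a = [8, 7, 4]` → a = [8, 7, 4]
`b = a.copy()` → b = [8, 7, 4]
`a.append(766)` → a = [8, 7, 4, 766]
`print(a)` → prints [8, 7, 4, 766]
`print(b)` → prints [8, 7, 4]

Answer:
[8, 7, 4, 766]
[8, 7, 4]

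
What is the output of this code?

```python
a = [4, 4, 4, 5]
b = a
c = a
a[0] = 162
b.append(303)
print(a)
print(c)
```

Key concept: multiple aliases.
Step by step:
`a = [4, 4, 4, 5]` → a = [4, 4, 4, 5]
`b = a` → b = [4, 4, 4, 5] (same object as a)
`c = a` → c = [4, 4, 4, 5] (same object as a, b)
`a[0] = 162` → a = [162, 4, 4, 5] (same object as b, c); b = [162, 4, 4, 5] (same object as a, c); c = [162, 4, 4, 5] (same object as a, b)
`b.append(303)` → a = [162, 4, 4, 5, 303] (same object as b, c); b = [162, 4, 4, 5, 303] (same object as a, c); c = [162, 4, 4, 5, 303] (same object as a, b)
`print(a)` → prints [162, 4, 4, 5, 303]
`print(c)` → prints [162, 4, 4, 5, 303]

Answer:
[162, 4, 4, 5, 303]
[162, 4, 4, 5, 303]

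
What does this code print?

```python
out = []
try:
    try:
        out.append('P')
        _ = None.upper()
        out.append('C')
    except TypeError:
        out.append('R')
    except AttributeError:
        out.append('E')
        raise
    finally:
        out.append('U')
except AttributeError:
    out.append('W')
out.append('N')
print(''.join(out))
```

Execution trace: 'P' (inner try body) → 'E' (inner except AttributeError) → 'U' (inner finally) → 'W' (outer except AttributeError) → 'N' (after the try/except). Output: PEUWN

Answer: PEUWN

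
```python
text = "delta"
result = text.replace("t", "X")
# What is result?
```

Trace:
`text = "delta"` → text = 'delta'
`result = text.replace("t", "X")` → result = 'delXa'
So result = 'delXa'

Answer: 'delXa'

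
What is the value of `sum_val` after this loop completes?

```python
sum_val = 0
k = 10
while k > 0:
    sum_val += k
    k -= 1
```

Sum 10 down to 1
`sum_val` takes the values: 0 → 10 → 19 → 27 → 34 → 40 → 45 → 49 → 52 → 54 → 55

Answer: 55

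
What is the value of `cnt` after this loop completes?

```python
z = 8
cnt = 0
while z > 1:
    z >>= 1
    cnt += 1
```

Count right shifts until 1
`cnt` takes the values: 0 → 1 → 2 → 3

Answer: 3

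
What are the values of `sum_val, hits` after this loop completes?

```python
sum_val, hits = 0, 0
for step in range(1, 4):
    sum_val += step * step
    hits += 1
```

Sum of squares and count
`sum_val, hits` takes the values: (0, 0) → (1, 0) → (1, 1) → (5, 1) → (5, 2) → (14, 2) → (14, 3)

Answer: 14, 3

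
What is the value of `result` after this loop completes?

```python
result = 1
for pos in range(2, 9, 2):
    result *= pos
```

Product of even numbers 2 to 8
`result` takes the values: 1 → 2 → 8 → 48 → 384

Answer: 384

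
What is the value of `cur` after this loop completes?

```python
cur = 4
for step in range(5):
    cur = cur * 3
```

Multiply by 3, 5 times: 4 * 3^5 = 972
`cur` takes the values: 4 → 12 → 36 → 108 → 324 → 972

Answer: 972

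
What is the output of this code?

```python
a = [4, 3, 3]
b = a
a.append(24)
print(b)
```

Key concept: basic list aliasing.
Step by step:
`a = [4, 3, 3]` → a = [4, 3, 3]
`b = a` → b = [4, 3, 3] (same object as a)
`a.append(24)` → a = [4, 3, 3, 24] (same object as b); b = [4, 3, 3, 24] (same object as a)
`print(b)` → prints [4, 3, 3, 24]

Answer: [4, 3, 3, 24]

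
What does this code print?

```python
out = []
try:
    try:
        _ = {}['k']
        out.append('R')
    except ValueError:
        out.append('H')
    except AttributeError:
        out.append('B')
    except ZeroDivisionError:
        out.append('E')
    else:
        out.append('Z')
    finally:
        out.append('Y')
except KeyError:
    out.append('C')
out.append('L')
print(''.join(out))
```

Execution trace: 'Y' (finally) → 'C' (outer except KeyError) → 'L' (after the try/except). Output: YCL

Answer: YCL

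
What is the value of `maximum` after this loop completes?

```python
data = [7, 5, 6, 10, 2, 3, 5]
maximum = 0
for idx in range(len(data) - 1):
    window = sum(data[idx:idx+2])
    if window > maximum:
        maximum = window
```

Max sum of 2-element window in [7, 5, 6, 10, 2, 3, 5]
`maximum` takes the values: 0 → 12 → 16

Answer: 16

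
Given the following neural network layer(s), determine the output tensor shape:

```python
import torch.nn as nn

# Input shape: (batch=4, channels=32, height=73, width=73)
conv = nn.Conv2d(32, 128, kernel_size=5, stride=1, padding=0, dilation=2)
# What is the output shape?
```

Input: (4, 32, 73, 73) -> Output: (4, 128, 65, 65)

Answer: (4, 128, 65, 65)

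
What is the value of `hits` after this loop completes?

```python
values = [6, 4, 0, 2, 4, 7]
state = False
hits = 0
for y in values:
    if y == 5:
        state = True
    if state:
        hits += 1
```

Count elements after first 5 in [6, 4, 0, 2, 4, 7]
`hits` takes the values: 0

Answer: 0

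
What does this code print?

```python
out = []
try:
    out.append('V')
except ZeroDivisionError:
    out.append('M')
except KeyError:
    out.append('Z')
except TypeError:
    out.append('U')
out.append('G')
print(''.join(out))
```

Execution trace: 'V' (try body, no exception) → 'G' (after the try/except). Output: VG

Answer: VG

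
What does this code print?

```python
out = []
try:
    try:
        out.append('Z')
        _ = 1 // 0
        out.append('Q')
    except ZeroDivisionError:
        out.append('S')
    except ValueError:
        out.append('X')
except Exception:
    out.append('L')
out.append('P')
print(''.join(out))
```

Execution trace: 'Z' (inner try body) → 'S' (inner except ZeroDivisionError) → 'P' (after the try/except). Output: ZSP

Answer: ZSP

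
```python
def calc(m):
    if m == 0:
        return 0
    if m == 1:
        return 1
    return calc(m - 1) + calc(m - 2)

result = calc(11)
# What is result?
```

Build up from base cases: calc(0)=0, calc(1)=1, calc(2)=1, calc(3)=2, calc(4)=3, calc(5)=5, calc(6)=8, ..., calc(11)=89

Answer: 89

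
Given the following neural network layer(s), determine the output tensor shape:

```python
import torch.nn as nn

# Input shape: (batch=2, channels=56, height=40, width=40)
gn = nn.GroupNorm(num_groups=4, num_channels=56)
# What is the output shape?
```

Input: (2, 56, 40, 40) -> Output: (2, 56, 40, 40)

Answer: (2, 56, 40, 40)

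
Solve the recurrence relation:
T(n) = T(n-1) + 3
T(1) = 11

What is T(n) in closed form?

Unrolling: T(n) = T(1) + 3·(n-1) = 11 + 3(n-1) = 3n + 8.

Answer: T(n) = 3n + 8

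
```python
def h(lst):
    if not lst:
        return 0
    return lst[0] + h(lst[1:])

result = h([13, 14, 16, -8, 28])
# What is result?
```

13 + 14 + 16 + (-8) + 28 + 0 = 63

Answer: 63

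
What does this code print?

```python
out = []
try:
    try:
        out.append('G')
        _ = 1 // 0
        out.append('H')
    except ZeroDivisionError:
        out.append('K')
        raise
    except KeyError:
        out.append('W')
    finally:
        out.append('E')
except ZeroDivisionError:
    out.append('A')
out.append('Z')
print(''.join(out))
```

Execution trace: 'G' (inner try body) → 'K' (inner except ZeroDivisionError) → 'E' (inner finally) → 'A' (outer except ZeroDivisionError) → 'Z' (after the try/except). Output: GKEAZ

Answer: GKEAZ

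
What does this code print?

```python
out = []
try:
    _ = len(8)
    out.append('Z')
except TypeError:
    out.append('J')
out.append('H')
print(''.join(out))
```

Execution trace: 'J' (except TypeError) → 'H' (after the try/except). Output: JH

Answer: JH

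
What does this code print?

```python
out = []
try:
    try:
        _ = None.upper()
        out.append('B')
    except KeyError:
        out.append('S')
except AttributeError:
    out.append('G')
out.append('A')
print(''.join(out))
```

Execution trace: 'G' (outer except AttributeError) → 'A' (after the try/except). Output: GA

Answer: GA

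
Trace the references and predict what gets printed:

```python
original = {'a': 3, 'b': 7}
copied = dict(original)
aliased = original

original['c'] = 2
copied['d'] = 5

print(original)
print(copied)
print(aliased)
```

Key concept: dict() creates copy, assignment creates alias.
Step by step:
`original = {'a': 3, 'b': 7}` → original = {'a': 3, 'b': 7}
`copied = dict(original)` → copied = {'a': 3, 'b': 7}
`aliased = original` → aliased = {'a': 3, 'b': 7} (same object as original)
`original['c'] = 2` → original = {'a': 3, 'b': 7, 'c': 2} (same object as aliased); aliased = {'a': 3, 'b': 7, 'c': 2} (same object as original)
`copied['d'] = 5` → copied = {'a': 3, 'b': 7, 'd': 5}
`print(original)` → prints {'a': 3, 'b': 7, 'c': 2}
`print(copied)` → prints {'a': 3, 'b': 7, 'd': 5}
`print(aliased)` → prints {'a': 3, 'b': 7, 'c': 2}

Answer:
{'a': 3, 'b': 7, 'c': 2}
{'a': 3, 'b': 7, 'd': 5}
{'a': 3, 'b': 7, 'c': 2}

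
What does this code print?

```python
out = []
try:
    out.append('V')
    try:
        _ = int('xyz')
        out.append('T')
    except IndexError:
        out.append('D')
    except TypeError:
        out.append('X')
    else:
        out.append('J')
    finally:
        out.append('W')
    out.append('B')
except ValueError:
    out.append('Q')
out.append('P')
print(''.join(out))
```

Execution trace: 'V' (try body) → 'W' (inner finally) → 'Q' (except ValueError) → 'P' (after the try/except). Output: VWQP

Answer: VWQP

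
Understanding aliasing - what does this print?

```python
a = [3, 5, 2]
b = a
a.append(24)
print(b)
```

Key concept: basic list aliasing.
Step by step:
`a = [3, 5, 2]` → a = [3, 5, 2]
`b = a` → b = [3, 5, 2] (same object as a)
`a.append(24)` → a = [3, 5, 2, 24] (same object as b); b = [3, 5, 2, 24] (same object as a)
`print(b)` → prints [3, 5, 2, 24]

Answer: [3, 5, 2, 24]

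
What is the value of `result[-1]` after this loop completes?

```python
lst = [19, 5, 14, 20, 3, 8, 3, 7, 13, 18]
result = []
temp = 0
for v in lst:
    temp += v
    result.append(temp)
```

Cumulative sum ends at 110
`result` takes the values: [] → [19] → [19, 24] → [19, 24, 38] → [19, 24, 38, 58] → [19, 24, 38, 58, 61] → [19, 24, 38, 58, 61, 69] → [19, 24, 38, 58, 61, 69, 72] → [19, 24, 38, 58, 61, 69, 72, 79] → [19, 24, 38, 58, 61, 69, 72, 79, 92] → [19, 24, 38, 58, 61, 69, 72, 79, 92, 110]
So `result[-1]` = 110

Answer: 110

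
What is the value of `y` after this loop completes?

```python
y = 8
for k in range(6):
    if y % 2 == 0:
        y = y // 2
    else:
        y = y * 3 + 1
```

Collatz-style transformation from 8
`y` takes the values: 8 → 4 → 2 → 1 → 4 → 2 → 1

Answer: 1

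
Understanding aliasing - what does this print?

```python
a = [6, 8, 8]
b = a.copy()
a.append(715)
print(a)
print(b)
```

Key concept: list.copy() creates independent copy.
Step by step:
`a = [6, 8, 8]` → a = [6, 8, 8]
`b = a.copy()` → b = [6, 8, 8]
`a.append(715)` → a = [6, 8, 8, 715]
`print(a)` → prints [6, 8, 8, 715]
`print(b)` → prints [6, 8, 8]

Answer:
[6, 8, 8, 715]
[6, 8, 8]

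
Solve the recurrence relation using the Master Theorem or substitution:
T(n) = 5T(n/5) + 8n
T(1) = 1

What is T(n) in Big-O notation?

By Master Theorem: a=5, b=5, f(n)=8n. Since log_5(5) = 1 and f(n) = Θ(n^1), Case 2 applies. T(n) = O(n log n).

Answer: O(n log n)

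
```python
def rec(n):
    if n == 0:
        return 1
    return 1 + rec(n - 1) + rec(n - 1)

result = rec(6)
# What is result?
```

rec(n) = 1 + 2·rec(n-1), rec(0)=1. Closed form: (1+1)·2^6 - 1 = 127.

Answer: 127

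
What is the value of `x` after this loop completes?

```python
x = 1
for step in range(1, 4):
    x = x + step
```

Start at 1, add 1 through 3
`x` takes the values: 1 → 2 → 4 → 7

Answer: 7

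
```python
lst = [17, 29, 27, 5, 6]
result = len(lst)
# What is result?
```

Trace:
`lst = [17, 29, 27, 5, 6]` → lst = [17, 29, 27, 5, 6]
`result = len(lst)` → result = 5
So result = 5

Answer: 5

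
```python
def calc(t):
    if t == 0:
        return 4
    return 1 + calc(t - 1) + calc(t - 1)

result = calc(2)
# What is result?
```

calc(t) = 1 + 2·calc(t-1), calc(0)=4. Closed form: (4+1)·2^2 - 1 = 19.

Answer: 19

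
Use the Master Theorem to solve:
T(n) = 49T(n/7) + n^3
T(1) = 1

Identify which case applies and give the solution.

a=49, b=7, f(n)=n^3. log_7(49) = 2. Since c=3 > 2 and the regularity condition holds (49(n/7)^3 = (49/7^3)n^3 with 49/7^3 < 1), Case 3 applies: T(n) = Θ(f(n)) = O(n^3).

Answer: O(n^3) - Case 3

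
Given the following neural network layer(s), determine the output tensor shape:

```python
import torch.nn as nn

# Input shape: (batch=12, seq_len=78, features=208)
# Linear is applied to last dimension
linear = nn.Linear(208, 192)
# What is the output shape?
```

Input: (12, 78, 208) -> Output: (12, 78, 192)

Answer: (12, 78, 192)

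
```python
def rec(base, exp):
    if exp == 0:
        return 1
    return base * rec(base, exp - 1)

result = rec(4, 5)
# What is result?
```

rec(4, 5) = 4 * 4 * 4 * 4 * 4 = 1024

Answer: 1024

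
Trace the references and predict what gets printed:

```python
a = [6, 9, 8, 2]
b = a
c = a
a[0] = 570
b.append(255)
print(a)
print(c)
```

Key concept: multiple aliases.
Step by step:
`a = [6, 9, 8, 2]` → a = [6, 9, 8, 2]
`b = a` → b = [6, 9, 8, 2] (same object as a)
`c = a` → c = [6, 9, 8, 2] (same object as a, b)
`a[0] = 570` → a = [570, 9, 8, 2] (same object as b, c); b = [570, 9, 8, 2] (same object as a, c); c = [570, 9, 8, 2] (same object as a, b)
`b.append(255)` → a = [570, 9, 8, 2, 255] (same object as b, c); b = [570, 9, 8, 2, 255] (same object as a, c); c = [570, 9, 8, 2, 255] (same object as a, b)
`print(a)` → prints [570, 9, 8, 2, 255]
`print(c)` → prints [570, 9, 8, 2, 255]

Answer:
[570, 9, 8, 2, 255]
[570, 9, 8, 2, 255]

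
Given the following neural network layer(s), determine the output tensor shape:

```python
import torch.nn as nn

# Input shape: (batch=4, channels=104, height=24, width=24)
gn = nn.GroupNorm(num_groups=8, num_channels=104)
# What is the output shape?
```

Input: (4, 104, 24, 24) -> Output: (4, 104, 24, 24)

Answer: (4, 104, 24, 24)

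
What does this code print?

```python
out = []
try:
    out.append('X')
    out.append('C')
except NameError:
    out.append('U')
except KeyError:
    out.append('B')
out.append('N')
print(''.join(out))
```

Execution trace: 'X' (try body) → 'C' (try body, no exception) → 'N' (after the try/except). Output: XCN

Answer: XCN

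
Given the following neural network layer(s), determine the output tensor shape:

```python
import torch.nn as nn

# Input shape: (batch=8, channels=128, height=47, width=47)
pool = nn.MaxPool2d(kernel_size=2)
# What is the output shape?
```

Input: (8, 128, 47, 47) -> Output: (8, 128, 23, 23)

Answer: (8, 128, 23, 23)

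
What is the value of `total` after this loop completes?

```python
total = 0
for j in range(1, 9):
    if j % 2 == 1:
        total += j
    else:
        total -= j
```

Add odd, subtract even
`total` takes the values: 0 → 1 → -1 → 2 → -2 → 3 → -3 → 4 → -4

Answer: -4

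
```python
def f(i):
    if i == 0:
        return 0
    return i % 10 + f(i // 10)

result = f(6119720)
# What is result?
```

Sum of digits of 6119720: 0 + 2 + 7 + 9 + 1 + 1 + 6 = 26

Answer: 26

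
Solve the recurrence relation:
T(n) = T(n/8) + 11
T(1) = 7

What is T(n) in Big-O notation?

Each step divides n by 8 and adds 11. After log_8(n) steps we reach T(1)=7. So T(n) = 11·log_8(n) + 7 = O(log n).

Answer: O(log n)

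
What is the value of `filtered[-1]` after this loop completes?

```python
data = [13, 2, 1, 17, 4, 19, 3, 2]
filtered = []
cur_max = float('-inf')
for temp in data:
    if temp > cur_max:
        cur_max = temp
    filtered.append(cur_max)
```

Running max ends at 19
`filtered` takes the values: [] → [13] → [13, 13] → [13, 13, 13] → [13, 13, 13, 17] → [13, 13, 13, 17, 17] → [13, 13, 13, 17, 17, 19] → [13, 13, 13, 17, 17, 19, 19] → [13, 13, 13, 17, 17, 19, 19, 19]
So `filtered[-1]` = 19

Answer: 19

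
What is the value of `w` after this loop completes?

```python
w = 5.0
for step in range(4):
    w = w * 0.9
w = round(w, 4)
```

Exponential decay: 5.0 * 0.9^4
`w` takes the values: 5.0 → 4.5 → 4.05 → 3.645 → 3.2805

Answer: 3.2805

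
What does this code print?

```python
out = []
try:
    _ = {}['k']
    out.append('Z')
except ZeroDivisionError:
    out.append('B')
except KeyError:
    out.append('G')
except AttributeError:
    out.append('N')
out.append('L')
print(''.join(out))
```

Execution trace: 'G' (except KeyError) → 'L' (after the try/except). Output: GL

Answer: GL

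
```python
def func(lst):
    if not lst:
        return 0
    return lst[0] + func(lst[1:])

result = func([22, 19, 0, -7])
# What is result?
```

22 + 19 + 0 + (-7) + 0 = 34

Answer: 34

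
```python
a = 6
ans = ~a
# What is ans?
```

Trace:
`a = 6` → a = 6
`ans = ~a` → ans = -7
So ans = -7

Answer: -7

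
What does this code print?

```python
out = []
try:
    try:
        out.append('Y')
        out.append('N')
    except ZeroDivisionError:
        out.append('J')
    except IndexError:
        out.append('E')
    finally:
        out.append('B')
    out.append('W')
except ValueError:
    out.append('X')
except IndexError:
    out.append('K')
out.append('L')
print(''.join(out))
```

Execution trace: 'Y' (inner try body) → 'N' (inner try body, no exception) → 'B' (inner finally) → 'W' (try body, no exception) → 'L' (after the try/except). Output: YNBWL

Answer: YNBWL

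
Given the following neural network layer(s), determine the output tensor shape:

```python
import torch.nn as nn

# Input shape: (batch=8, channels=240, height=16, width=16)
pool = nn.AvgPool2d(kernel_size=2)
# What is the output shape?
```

Input: (8, 240, 16, 16) -> Output: (8, 240, 8, 8)

Answer: (8, 240, 8, 8)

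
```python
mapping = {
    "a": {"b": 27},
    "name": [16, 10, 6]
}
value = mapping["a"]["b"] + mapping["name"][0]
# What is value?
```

Trace:
`mapping = { ...` → mapping = {'a': {'b': 27}, 'name': [16, 10, 6]}
`value = mapping["a"]["b"] + mapping["name"][0]` → value = 43
So value = 43

Answer: 43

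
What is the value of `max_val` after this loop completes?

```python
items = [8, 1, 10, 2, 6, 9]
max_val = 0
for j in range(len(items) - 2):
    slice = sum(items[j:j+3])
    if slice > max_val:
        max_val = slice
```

Max sum of 3-element window in [8, 1, 10, 2, 6, 9]
`max_val` takes the values: 0 → 19

Answer: 19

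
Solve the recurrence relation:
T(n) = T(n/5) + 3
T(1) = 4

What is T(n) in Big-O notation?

Each step divides n by 5 and adds 3. After log_5(n) steps we reach T(1)=4. So T(n) = 3·log_5(n) + 4 = O(log n).

Answer: O(log n)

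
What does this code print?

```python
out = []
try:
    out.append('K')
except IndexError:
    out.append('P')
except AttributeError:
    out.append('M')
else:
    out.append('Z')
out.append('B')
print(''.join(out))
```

Execution trace: 'K' (try body, no exception) → 'Z' (else) → 'B' (after the try/except). Output: KZB

Answer: KZB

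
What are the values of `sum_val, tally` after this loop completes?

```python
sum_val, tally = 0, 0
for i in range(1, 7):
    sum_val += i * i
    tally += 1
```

Sum of squares and count
`sum_val, tally` takes the values: (0, 0) → (1, 0) → (1, 1) → (5, 1) → (5, 2) → (14, 2) → (14, 3) → (30, 3) → (30, 4) → (55, 4) → (55, 5) → (91, 5) → (91, 6)

Answer: 91, 6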